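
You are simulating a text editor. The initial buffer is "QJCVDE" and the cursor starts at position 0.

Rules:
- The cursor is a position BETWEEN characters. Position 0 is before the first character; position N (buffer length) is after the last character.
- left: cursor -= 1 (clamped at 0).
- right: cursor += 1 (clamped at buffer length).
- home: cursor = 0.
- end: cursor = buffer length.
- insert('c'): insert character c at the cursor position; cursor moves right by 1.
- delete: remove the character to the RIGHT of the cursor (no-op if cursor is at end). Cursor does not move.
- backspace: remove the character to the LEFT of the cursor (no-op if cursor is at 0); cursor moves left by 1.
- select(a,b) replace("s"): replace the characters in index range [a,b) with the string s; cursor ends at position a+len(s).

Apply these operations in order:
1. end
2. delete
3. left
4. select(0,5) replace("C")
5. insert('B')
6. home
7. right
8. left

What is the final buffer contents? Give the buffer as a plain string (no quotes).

Answer: CBE

Derivation:
After op 1 (end): buf='QJCVDE' cursor=6
After op 2 (delete): buf='QJCVDE' cursor=6
After op 3 (left): buf='QJCVDE' cursor=5
After op 4 (select(0,5) replace("C")): buf='CE' cursor=1
After op 5 (insert('B')): buf='CBE' cursor=2
After op 6 (home): buf='CBE' cursor=0
After op 7 (right): buf='CBE' cursor=1
After op 8 (left): buf='CBE' cursor=0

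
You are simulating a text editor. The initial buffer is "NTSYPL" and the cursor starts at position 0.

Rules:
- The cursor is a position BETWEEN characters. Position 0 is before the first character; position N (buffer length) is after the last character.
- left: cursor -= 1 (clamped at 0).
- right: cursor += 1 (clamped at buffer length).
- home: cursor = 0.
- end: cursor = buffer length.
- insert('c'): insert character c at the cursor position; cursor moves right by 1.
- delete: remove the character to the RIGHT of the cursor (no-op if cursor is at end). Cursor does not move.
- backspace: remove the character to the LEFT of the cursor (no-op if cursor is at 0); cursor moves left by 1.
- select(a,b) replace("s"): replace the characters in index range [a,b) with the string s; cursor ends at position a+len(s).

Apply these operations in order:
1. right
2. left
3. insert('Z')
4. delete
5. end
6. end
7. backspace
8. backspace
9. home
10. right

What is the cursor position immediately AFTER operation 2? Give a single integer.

After op 1 (right): buf='NTSYPL' cursor=1
After op 2 (left): buf='NTSYPL' cursor=0

Answer: 0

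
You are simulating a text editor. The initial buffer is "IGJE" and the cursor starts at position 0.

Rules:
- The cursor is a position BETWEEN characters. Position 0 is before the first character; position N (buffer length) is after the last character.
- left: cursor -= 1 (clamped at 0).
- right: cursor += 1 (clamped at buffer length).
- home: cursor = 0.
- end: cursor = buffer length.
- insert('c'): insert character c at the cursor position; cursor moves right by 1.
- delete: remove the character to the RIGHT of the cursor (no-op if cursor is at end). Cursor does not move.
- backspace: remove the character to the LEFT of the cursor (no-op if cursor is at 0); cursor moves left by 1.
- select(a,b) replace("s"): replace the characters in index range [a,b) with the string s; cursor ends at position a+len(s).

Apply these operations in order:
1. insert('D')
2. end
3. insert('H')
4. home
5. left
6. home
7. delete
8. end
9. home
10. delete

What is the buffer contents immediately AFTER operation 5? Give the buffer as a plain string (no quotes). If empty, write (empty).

Answer: DIGJEH

Derivation:
After op 1 (insert('D')): buf='DIGJE' cursor=1
After op 2 (end): buf='DIGJE' cursor=5
After op 3 (insert('H')): buf='DIGJEH' cursor=6
After op 4 (home): buf='DIGJEH' cursor=0
After op 5 (left): buf='DIGJEH' cursor=0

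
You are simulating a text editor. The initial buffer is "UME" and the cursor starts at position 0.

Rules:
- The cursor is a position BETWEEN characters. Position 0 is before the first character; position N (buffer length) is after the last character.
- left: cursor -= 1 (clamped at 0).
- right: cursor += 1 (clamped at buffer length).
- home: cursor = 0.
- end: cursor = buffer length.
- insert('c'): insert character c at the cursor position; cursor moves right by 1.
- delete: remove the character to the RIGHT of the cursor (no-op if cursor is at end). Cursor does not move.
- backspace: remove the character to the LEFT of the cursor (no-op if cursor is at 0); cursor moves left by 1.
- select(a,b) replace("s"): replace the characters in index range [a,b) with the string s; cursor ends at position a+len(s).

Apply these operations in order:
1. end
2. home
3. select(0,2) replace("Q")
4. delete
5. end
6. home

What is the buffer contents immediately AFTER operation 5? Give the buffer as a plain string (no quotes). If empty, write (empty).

After op 1 (end): buf='UME' cursor=3
After op 2 (home): buf='UME' cursor=0
After op 3 (select(0,2) replace("Q")): buf='QE' cursor=1
After op 4 (delete): buf='Q' cursor=1
After op 5 (end): buf='Q' cursor=1

Answer: Q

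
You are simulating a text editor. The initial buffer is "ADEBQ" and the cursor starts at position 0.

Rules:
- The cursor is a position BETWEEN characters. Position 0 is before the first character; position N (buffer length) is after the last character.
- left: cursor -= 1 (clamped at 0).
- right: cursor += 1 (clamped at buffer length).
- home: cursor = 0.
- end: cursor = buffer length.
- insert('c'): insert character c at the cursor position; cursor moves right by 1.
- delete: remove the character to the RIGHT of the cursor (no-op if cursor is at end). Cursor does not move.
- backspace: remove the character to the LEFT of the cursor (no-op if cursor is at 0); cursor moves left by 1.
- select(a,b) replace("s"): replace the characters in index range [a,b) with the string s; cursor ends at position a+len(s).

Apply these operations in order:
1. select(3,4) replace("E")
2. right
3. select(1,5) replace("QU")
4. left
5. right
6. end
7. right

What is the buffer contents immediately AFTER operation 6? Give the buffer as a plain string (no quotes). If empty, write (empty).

Answer: AQU

Derivation:
After op 1 (select(3,4) replace("E")): buf='ADEEQ' cursor=4
After op 2 (right): buf='ADEEQ' cursor=5
After op 3 (select(1,5) replace("QU")): buf='AQU' cursor=3
After op 4 (left): buf='AQU' cursor=2
After op 5 (right): buf='AQU' cursor=3
After op 6 (end): buf='AQU' cursor=3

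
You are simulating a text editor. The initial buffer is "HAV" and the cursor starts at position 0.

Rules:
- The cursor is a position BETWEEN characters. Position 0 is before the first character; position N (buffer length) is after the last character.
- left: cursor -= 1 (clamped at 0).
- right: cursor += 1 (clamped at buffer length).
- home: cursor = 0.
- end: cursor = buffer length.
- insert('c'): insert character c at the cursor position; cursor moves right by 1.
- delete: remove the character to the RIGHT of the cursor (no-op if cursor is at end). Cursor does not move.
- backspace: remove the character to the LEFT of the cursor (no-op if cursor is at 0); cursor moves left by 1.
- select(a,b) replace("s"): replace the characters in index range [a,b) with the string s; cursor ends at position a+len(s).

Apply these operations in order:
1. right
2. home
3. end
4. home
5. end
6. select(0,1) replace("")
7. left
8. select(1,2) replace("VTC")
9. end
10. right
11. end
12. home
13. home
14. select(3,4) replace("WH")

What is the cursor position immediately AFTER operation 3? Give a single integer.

Answer: 3

Derivation:
After op 1 (right): buf='HAV' cursor=1
After op 2 (home): buf='HAV' cursor=0
After op 3 (end): buf='HAV' cursor=3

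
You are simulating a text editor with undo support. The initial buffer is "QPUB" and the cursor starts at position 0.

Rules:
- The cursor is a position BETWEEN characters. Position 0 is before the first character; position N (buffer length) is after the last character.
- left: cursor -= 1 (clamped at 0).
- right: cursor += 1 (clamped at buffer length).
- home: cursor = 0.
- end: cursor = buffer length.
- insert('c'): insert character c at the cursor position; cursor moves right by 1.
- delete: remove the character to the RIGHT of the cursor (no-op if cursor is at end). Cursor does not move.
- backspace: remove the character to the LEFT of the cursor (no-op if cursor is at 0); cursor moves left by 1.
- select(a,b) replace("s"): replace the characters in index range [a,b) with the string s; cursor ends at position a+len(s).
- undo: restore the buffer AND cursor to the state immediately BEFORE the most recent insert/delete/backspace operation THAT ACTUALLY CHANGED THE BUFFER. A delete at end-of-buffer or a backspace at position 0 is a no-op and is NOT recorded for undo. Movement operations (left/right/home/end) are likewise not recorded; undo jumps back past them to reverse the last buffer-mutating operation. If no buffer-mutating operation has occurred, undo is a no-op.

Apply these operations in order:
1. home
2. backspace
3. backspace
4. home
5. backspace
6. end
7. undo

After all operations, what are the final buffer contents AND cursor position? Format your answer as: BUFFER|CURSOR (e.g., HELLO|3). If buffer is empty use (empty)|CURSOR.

Answer: QPUB|4

Derivation:
After op 1 (home): buf='QPUB' cursor=0
After op 2 (backspace): buf='QPUB' cursor=0
After op 3 (backspace): buf='QPUB' cursor=0
After op 4 (home): buf='QPUB' cursor=0
After op 5 (backspace): buf='QPUB' cursor=0
After op 6 (end): buf='QPUB' cursor=4
After op 7 (undo): buf='QPUB' cursor=4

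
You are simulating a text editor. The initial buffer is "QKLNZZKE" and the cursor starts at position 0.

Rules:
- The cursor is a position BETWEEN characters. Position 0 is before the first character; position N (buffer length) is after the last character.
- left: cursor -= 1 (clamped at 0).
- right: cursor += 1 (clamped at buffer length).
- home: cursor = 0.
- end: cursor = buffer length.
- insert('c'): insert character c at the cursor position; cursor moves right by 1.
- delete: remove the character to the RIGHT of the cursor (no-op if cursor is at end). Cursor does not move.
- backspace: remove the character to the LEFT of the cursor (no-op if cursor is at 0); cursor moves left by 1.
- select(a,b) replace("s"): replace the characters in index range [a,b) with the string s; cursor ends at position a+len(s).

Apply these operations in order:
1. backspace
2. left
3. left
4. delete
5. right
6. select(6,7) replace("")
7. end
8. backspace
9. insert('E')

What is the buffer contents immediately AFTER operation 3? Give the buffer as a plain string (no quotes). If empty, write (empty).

After op 1 (backspace): buf='QKLNZZKE' cursor=0
After op 2 (left): buf='QKLNZZKE' cursor=0
After op 3 (left): buf='QKLNZZKE' cursor=0

Answer: QKLNZZKE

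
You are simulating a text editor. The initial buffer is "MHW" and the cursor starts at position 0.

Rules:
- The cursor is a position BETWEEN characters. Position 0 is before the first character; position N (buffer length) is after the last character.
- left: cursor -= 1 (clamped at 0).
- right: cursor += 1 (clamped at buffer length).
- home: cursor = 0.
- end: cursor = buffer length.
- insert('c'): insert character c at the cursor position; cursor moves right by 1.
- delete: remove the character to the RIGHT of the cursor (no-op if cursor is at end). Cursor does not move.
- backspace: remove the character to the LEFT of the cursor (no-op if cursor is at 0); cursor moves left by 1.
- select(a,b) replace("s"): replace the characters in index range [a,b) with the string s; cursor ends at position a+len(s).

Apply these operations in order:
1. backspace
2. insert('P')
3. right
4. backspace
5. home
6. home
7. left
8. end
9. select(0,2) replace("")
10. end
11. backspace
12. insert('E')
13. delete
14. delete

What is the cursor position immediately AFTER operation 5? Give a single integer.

Answer: 0

Derivation:
After op 1 (backspace): buf='MHW' cursor=0
After op 2 (insert('P')): buf='PMHW' cursor=1
After op 3 (right): buf='PMHW' cursor=2
After op 4 (backspace): buf='PHW' cursor=1
After op 5 (home): buf='PHW' cursor=0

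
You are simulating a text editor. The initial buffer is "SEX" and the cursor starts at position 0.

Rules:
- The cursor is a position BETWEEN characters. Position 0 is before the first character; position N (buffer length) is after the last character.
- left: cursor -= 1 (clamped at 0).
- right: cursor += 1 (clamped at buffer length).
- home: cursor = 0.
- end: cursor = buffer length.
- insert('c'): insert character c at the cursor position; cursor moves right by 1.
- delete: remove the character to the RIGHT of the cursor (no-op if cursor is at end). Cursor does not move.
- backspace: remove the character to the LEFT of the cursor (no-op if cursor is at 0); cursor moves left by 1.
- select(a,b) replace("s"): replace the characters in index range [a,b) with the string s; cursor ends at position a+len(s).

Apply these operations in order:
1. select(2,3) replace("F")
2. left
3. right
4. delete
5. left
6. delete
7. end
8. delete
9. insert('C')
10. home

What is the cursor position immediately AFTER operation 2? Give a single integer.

Answer: 2

Derivation:
After op 1 (select(2,3) replace("F")): buf='SEF' cursor=3
After op 2 (left): buf='SEF' cursor=2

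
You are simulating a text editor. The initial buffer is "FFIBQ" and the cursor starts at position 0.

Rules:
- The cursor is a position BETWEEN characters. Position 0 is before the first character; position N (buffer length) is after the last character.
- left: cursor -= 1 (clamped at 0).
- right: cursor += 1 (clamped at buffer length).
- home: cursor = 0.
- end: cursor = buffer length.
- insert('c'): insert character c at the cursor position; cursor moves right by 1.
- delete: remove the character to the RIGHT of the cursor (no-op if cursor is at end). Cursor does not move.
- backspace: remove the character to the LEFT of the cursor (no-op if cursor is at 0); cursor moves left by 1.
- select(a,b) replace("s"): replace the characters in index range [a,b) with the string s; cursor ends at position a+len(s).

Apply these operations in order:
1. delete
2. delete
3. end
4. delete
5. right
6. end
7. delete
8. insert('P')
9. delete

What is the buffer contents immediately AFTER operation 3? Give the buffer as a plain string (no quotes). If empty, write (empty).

Answer: IBQ

Derivation:
After op 1 (delete): buf='FIBQ' cursor=0
After op 2 (delete): buf='IBQ' cursor=0
After op 3 (end): buf='IBQ' cursor=3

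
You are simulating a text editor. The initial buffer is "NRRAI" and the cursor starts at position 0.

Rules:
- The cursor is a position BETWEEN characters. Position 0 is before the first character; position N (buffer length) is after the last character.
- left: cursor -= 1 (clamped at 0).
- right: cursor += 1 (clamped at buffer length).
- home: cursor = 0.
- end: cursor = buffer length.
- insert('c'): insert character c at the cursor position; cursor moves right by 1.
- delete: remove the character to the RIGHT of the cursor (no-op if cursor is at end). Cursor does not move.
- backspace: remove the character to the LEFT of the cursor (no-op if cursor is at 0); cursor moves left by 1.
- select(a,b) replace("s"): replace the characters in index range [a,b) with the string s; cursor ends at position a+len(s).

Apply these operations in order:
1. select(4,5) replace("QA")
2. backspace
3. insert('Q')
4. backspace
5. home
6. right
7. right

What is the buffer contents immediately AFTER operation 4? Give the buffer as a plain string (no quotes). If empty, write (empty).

Answer: NRRAQ

Derivation:
After op 1 (select(4,5) replace("QA")): buf='NRRAQA' cursor=6
After op 2 (backspace): buf='NRRAQ' cursor=5
After op 3 (insert('Q')): buf='NRRAQQ' cursor=6
After op 4 (backspace): buf='NRRAQ' cursor=5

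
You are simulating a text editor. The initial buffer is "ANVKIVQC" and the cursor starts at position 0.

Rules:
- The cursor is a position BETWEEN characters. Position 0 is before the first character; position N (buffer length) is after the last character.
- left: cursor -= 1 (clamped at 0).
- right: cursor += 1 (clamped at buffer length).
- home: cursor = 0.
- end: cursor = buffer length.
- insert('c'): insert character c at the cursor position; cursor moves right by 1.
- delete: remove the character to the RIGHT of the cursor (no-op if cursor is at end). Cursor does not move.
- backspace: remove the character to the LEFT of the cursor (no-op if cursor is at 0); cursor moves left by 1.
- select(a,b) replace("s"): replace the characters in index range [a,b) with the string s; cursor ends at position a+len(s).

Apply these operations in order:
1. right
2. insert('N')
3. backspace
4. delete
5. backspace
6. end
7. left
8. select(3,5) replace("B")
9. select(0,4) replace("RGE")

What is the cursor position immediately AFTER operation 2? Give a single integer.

Answer: 2

Derivation:
After op 1 (right): buf='ANVKIVQC' cursor=1
After op 2 (insert('N')): buf='ANNVKIVQC' cursor=2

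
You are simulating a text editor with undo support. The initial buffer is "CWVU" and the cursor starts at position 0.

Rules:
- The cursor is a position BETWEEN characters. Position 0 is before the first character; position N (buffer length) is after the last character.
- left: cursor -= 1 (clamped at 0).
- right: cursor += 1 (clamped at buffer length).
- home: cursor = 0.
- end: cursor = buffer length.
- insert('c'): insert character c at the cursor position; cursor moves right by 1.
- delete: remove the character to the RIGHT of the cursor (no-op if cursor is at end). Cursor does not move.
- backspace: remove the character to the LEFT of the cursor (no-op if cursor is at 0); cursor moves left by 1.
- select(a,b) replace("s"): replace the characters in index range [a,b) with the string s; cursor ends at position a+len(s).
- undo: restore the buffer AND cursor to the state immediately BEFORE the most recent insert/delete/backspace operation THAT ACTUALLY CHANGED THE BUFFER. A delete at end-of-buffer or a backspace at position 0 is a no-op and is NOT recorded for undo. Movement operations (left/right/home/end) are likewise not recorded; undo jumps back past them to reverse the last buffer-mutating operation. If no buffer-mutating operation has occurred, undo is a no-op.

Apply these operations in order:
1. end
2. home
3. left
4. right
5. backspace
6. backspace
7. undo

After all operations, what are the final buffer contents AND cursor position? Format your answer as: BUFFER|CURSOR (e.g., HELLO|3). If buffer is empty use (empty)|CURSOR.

Answer: CWVU|1

Derivation:
After op 1 (end): buf='CWVU' cursor=4
After op 2 (home): buf='CWVU' cursor=0
After op 3 (left): buf='CWVU' cursor=0
After op 4 (right): buf='CWVU' cursor=1
After op 5 (backspace): buf='WVU' cursor=0
After op 6 (backspace): buf='WVU' cursor=0
After op 7 (undo): buf='CWVU' cursor=1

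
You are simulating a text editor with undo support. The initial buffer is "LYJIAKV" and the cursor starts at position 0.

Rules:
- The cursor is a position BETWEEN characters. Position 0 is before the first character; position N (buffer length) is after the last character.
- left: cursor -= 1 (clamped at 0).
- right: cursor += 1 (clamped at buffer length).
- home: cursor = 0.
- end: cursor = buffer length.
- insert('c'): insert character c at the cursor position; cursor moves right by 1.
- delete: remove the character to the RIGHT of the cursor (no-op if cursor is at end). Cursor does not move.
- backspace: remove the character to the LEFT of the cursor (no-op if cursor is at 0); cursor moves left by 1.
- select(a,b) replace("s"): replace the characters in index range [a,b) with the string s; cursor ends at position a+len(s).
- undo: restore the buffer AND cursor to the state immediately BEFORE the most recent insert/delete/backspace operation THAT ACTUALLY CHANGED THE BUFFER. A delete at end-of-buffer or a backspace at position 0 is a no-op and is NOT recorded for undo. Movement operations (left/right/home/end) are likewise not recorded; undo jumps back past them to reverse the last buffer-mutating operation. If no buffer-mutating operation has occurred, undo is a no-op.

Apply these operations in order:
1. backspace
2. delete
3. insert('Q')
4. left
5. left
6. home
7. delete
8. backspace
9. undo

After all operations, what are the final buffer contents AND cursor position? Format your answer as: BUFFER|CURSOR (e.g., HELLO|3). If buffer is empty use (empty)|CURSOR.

Answer: QYJIAKV|0

Derivation:
After op 1 (backspace): buf='LYJIAKV' cursor=0
After op 2 (delete): buf='YJIAKV' cursor=0
After op 3 (insert('Q')): buf='QYJIAKV' cursor=1
After op 4 (left): buf='QYJIAKV' cursor=0
After op 5 (left): buf='QYJIAKV' cursor=0
After op 6 (home): buf='QYJIAKV' cursor=0
After op 7 (delete): buf='YJIAKV' cursor=0
After op 8 (backspace): buf='YJIAKV' cursor=0
After op 9 (undo): buf='QYJIAKV' cursor=0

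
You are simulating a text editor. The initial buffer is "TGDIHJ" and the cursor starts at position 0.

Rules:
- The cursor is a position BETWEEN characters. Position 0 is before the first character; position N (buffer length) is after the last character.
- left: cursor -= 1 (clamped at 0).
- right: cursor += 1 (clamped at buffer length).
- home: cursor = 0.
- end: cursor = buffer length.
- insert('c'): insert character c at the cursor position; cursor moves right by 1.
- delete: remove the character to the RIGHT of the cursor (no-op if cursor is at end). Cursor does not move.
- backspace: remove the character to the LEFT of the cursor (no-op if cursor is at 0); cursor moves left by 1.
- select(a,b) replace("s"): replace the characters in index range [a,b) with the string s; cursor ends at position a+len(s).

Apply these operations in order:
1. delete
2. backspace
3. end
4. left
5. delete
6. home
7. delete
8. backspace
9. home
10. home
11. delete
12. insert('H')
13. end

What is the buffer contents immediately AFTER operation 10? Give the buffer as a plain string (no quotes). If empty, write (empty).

After op 1 (delete): buf='GDIHJ' cursor=0
After op 2 (backspace): buf='GDIHJ' cursor=0
After op 3 (end): buf='GDIHJ' cursor=5
After op 4 (left): buf='GDIHJ' cursor=4
After op 5 (delete): buf='GDIH' cursor=4
After op 6 (home): buf='GDIH' cursor=0
After op 7 (delete): buf='DIH' cursor=0
After op 8 (backspace): buf='DIH' cursor=0
After op 9 (home): buf='DIH' cursor=0
After op 10 (home): buf='DIH' cursor=0

Answer: DIH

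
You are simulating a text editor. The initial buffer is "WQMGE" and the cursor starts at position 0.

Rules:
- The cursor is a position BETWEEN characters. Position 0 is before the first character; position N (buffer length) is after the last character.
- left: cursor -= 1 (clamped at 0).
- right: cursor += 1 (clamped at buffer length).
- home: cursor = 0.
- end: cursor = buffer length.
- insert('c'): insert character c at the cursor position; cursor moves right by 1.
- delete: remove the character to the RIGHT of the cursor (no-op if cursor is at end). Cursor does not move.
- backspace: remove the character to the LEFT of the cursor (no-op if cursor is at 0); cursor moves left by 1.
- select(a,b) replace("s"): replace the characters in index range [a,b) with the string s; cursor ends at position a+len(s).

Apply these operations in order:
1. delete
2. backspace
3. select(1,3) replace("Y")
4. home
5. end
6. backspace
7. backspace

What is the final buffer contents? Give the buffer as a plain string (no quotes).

After op 1 (delete): buf='QMGE' cursor=0
After op 2 (backspace): buf='QMGE' cursor=0
After op 3 (select(1,3) replace("Y")): buf='QYE' cursor=2
After op 4 (home): buf='QYE' cursor=0
After op 5 (end): buf='QYE' cursor=3
After op 6 (backspace): buf='QY' cursor=2
After op 7 (backspace): buf='Q' cursor=1

Answer: Q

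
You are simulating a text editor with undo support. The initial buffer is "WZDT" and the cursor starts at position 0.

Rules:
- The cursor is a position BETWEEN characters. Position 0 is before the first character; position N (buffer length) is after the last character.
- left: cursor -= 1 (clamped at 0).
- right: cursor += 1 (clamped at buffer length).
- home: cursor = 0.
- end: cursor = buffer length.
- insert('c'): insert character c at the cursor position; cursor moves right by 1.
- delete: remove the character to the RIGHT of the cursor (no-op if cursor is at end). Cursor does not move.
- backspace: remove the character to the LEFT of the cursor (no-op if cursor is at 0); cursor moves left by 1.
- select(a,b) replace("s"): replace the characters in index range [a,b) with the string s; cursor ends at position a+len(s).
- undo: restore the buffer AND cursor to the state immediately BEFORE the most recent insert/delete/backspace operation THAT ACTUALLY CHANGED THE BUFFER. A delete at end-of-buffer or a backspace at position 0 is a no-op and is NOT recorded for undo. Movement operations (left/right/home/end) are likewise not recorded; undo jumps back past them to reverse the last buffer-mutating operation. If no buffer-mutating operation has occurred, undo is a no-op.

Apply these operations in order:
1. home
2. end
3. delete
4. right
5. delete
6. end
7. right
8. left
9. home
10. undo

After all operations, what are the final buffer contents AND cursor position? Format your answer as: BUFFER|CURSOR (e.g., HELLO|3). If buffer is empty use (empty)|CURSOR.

After op 1 (home): buf='WZDT' cursor=0
After op 2 (end): buf='WZDT' cursor=4
After op 3 (delete): buf='WZDT' cursor=4
After op 4 (right): buf='WZDT' cursor=4
After op 5 (delete): buf='WZDT' cursor=4
After op 6 (end): buf='WZDT' cursor=4
After op 7 (right): buf='WZDT' cursor=4
After op 8 (left): buf='WZDT' cursor=3
After op 9 (home): buf='WZDT' cursor=0
After op 10 (undo): buf='WZDT' cursor=0

Answer: WZDT|0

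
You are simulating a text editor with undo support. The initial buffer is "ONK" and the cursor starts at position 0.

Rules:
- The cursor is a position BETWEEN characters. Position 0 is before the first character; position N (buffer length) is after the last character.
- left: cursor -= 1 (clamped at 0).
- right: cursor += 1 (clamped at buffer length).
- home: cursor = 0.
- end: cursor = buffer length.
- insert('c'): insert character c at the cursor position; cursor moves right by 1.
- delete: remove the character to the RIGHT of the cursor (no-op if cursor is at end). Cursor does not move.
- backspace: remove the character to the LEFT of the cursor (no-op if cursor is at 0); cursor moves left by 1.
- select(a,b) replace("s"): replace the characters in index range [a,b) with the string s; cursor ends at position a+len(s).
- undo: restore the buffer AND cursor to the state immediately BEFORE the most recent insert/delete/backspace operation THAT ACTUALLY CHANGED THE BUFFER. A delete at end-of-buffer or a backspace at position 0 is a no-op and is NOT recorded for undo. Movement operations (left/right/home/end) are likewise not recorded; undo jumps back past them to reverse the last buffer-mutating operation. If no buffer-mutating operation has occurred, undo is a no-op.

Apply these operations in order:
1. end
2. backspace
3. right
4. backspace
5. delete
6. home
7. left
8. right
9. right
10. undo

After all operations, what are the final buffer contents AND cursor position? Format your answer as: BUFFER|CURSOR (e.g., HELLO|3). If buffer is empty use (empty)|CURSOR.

After op 1 (end): buf='ONK' cursor=3
After op 2 (backspace): buf='ON' cursor=2
After op 3 (right): buf='ON' cursor=2
After op 4 (backspace): buf='O' cursor=1
After op 5 (delete): buf='O' cursor=1
After op 6 (home): buf='O' cursor=0
After op 7 (left): buf='O' cursor=0
After op 8 (right): buf='O' cursor=1
After op 9 (right): buf='O' cursor=1
After op 10 (undo): buf='ON' cursor=2

Answer: ON|2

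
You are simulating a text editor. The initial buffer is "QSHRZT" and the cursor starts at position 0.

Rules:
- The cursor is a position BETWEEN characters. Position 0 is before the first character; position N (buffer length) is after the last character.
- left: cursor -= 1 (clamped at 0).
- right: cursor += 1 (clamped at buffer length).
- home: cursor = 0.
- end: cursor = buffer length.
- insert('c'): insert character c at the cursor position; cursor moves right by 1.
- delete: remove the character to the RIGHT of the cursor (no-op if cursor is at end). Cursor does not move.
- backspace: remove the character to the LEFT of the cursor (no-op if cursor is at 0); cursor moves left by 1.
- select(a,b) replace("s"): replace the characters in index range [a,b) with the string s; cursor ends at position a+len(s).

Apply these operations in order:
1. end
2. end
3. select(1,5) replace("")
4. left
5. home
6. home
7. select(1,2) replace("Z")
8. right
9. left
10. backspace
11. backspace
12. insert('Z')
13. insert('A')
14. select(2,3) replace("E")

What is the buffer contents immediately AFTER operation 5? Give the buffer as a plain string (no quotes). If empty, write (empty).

After op 1 (end): buf='QSHRZT' cursor=6
After op 2 (end): buf='QSHRZT' cursor=6
After op 3 (select(1,5) replace("")): buf='QT' cursor=1
After op 4 (left): buf='QT' cursor=0
After op 5 (home): buf='QT' cursor=0

Answer: QT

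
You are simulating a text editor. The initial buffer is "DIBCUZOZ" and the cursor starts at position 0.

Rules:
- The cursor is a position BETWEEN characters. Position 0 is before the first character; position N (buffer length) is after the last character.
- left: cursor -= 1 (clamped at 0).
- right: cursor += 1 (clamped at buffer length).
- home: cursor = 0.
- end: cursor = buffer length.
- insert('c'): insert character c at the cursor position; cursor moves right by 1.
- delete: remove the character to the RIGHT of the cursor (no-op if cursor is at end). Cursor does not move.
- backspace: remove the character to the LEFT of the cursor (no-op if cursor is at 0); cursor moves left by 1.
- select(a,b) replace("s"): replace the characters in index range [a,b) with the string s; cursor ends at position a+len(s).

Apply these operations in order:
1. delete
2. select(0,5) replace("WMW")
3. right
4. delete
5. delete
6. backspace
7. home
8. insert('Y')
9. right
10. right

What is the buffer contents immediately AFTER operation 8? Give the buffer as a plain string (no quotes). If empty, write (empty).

Answer: YWMW

Derivation:
After op 1 (delete): buf='IBCUZOZ' cursor=0
After op 2 (select(0,5) replace("WMW")): buf='WMWOZ' cursor=3
After op 3 (right): buf='WMWOZ' cursor=4
After op 4 (delete): buf='WMWO' cursor=4
After op 5 (delete): buf='WMWO' cursor=4
After op 6 (backspace): buf='WMW' cursor=3
After op 7 (home): buf='WMW' cursor=0
After op 8 (insert('Y')): buf='YWMW' cursor=1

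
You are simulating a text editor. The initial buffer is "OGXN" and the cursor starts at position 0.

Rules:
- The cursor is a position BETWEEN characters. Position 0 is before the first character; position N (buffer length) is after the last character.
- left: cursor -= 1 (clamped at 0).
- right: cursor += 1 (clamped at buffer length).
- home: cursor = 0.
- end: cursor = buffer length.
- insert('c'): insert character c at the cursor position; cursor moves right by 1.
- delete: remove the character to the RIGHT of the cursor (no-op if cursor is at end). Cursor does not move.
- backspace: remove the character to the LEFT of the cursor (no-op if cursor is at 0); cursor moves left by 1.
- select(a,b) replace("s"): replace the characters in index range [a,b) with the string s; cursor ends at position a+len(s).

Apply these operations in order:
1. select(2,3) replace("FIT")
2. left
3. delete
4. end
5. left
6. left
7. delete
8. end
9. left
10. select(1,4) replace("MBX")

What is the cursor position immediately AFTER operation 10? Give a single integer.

Answer: 4

Derivation:
After op 1 (select(2,3) replace("FIT")): buf='OGFITN' cursor=5
After op 2 (left): buf='OGFITN' cursor=4
After op 3 (delete): buf='OGFIN' cursor=4
After op 4 (end): buf='OGFIN' cursor=5
After op 5 (left): buf='OGFIN' cursor=4
After op 6 (left): buf='OGFIN' cursor=3
After op 7 (delete): buf='OGFN' cursor=3
After op 8 (end): buf='OGFN' cursor=4
After op 9 (left): buf='OGFN' cursor=3
After op 10 (select(1,4) replace("MBX")): buf='OMBX' cursor=4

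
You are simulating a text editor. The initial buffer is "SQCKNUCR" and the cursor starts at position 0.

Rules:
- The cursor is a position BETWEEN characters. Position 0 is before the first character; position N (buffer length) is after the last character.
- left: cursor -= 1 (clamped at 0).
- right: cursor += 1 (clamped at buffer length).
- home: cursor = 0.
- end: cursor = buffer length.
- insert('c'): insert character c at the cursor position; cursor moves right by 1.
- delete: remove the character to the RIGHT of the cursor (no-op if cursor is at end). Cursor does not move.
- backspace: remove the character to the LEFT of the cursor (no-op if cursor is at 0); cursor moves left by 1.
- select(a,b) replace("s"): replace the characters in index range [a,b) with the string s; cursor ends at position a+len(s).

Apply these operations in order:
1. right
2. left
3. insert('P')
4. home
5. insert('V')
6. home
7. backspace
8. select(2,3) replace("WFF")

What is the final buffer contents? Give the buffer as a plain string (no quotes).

After op 1 (right): buf='SQCKNUCR' cursor=1
After op 2 (left): buf='SQCKNUCR' cursor=0
After op 3 (insert('P')): buf='PSQCKNUCR' cursor=1
After op 4 (home): buf='PSQCKNUCR' cursor=0
After op 5 (insert('V')): buf='VPSQCKNUCR' cursor=1
After op 6 (home): buf='VPSQCKNUCR' cursor=0
After op 7 (backspace): buf='VPSQCKNUCR' cursor=0
After op 8 (select(2,3) replace("WFF")): buf='VPWFFQCKNUCR' cursor=5

Answer: VPWFFQCKNUCR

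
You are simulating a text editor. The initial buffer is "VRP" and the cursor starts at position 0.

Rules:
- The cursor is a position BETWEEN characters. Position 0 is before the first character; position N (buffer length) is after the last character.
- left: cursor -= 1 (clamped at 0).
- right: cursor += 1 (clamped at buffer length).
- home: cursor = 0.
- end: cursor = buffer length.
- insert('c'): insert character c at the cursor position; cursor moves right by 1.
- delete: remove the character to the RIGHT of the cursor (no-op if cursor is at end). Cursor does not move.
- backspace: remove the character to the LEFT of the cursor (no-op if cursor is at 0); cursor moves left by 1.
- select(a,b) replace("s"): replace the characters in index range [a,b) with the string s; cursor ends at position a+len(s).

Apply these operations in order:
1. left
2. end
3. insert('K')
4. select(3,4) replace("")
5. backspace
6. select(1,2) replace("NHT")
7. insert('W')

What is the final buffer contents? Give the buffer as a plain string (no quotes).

Answer: VNHTW

Derivation:
After op 1 (left): buf='VRP' cursor=0
After op 2 (end): buf='VRP' cursor=3
After op 3 (insert('K')): buf='VRPK' cursor=4
After op 4 (select(3,4) replace("")): buf='VRP' cursor=3
After op 5 (backspace): buf='VR' cursor=2
After op 6 (select(1,2) replace("NHT")): buf='VNHT' cursor=4
After op 7 (insert('W')): buf='VNHTW' cursor=5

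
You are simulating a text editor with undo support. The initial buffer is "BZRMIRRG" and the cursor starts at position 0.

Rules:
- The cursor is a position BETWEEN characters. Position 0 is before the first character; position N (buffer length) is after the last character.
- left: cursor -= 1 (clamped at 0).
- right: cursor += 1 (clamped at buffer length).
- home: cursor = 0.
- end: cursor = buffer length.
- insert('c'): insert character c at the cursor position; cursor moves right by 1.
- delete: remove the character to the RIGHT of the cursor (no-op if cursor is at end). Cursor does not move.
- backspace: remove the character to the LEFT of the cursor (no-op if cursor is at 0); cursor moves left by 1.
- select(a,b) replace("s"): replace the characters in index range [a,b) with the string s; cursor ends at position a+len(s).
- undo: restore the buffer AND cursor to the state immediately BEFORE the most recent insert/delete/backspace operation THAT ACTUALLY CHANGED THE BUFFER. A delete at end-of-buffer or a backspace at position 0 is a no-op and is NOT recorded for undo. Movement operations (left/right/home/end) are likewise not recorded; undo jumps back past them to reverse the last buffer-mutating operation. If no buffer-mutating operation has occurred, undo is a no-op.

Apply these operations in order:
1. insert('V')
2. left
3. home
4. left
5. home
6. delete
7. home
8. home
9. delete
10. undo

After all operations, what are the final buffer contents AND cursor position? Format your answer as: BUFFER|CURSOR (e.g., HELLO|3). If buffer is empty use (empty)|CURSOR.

After op 1 (insert('V')): buf='VBZRMIRRG' cursor=1
After op 2 (left): buf='VBZRMIRRG' cursor=0
After op 3 (home): buf='VBZRMIRRG' cursor=0
After op 4 (left): buf='VBZRMIRRG' cursor=0
After op 5 (home): buf='VBZRMIRRG' cursor=0
After op 6 (delete): buf='BZRMIRRG' cursor=0
After op 7 (home): buf='BZRMIRRG' cursor=0
After op 8 (home): buf='BZRMIRRG' cursor=0
After op 9 (delete): buf='ZRMIRRG' cursor=0
After op 10 (undo): buf='BZRMIRRG' cursor=0

Answer: BZRMIRRG|0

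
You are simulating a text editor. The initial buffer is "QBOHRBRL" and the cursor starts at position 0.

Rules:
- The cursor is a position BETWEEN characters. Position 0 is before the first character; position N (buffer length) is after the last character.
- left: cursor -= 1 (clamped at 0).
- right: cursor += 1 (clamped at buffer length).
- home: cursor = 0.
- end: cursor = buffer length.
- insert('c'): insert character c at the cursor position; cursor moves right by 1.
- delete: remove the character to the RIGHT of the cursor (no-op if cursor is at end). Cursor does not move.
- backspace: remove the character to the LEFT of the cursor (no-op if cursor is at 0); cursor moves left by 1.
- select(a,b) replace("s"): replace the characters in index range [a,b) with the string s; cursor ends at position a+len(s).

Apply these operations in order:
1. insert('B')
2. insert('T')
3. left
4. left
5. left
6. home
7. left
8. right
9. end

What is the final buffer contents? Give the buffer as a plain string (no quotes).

After op 1 (insert('B')): buf='BQBOHRBRL' cursor=1
After op 2 (insert('T')): buf='BTQBOHRBRL' cursor=2
After op 3 (left): buf='BTQBOHRBRL' cursor=1
After op 4 (left): buf='BTQBOHRBRL' cursor=0
After op 5 (left): buf='BTQBOHRBRL' cursor=0
After op 6 (home): buf='BTQBOHRBRL' cursor=0
After op 7 (left): buf='BTQBOHRBRL' cursor=0
After op 8 (right): buf='BTQBOHRBRL' cursor=1
After op 9 (end): buf='BTQBOHRBRL' cursor=10

Answer: BTQBOHRBRL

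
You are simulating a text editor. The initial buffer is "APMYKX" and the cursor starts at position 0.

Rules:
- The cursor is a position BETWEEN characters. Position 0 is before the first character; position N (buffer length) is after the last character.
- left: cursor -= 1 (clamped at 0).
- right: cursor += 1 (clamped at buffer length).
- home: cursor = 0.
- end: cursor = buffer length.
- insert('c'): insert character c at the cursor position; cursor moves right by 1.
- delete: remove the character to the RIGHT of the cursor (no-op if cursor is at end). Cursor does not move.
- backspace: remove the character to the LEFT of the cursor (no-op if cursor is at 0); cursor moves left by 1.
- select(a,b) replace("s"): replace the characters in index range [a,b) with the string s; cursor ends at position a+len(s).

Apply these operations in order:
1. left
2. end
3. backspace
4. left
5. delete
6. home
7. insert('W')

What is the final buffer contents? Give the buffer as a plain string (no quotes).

Answer: WAPMY

Derivation:
After op 1 (left): buf='APMYKX' cursor=0
After op 2 (end): buf='APMYKX' cursor=6
After op 3 (backspace): buf='APMYK' cursor=5
After op 4 (left): buf='APMYK' cursor=4
After op 5 (delete): buf='APMY' cursor=4
After op 6 (home): buf='APMY' cursor=0
After op 7 (insert('W')): buf='WAPMY' cursor=1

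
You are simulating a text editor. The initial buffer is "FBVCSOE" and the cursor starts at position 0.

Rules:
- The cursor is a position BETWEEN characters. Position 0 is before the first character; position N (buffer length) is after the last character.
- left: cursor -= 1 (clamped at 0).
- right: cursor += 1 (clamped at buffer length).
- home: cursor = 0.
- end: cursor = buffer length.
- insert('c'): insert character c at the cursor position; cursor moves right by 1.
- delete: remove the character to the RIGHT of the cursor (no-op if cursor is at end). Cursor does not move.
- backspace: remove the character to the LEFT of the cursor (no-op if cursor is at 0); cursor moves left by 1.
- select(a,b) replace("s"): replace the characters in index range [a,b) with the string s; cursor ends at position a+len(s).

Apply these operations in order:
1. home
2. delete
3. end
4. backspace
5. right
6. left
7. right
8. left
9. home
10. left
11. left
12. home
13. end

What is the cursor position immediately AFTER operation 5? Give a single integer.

After op 1 (home): buf='FBVCSOE' cursor=0
After op 2 (delete): buf='BVCSOE' cursor=0
After op 3 (end): buf='BVCSOE' cursor=6
After op 4 (backspace): buf='BVCSO' cursor=5
After op 5 (right): buf='BVCSO' cursor=5

Answer: 5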